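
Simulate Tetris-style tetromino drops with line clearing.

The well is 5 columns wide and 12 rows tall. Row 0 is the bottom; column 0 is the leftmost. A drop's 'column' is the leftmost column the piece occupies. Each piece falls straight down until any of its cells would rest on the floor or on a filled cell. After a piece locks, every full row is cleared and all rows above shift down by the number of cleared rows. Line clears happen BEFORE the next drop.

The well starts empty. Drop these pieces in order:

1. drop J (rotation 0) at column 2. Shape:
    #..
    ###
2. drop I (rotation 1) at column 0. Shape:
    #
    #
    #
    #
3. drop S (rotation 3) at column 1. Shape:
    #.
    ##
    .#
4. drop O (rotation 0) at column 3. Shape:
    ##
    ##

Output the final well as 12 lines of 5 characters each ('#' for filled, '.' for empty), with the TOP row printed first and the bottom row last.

Drop 1: J rot0 at col 2 lands with bottom-row=0; cleared 0 line(s) (total 0); column heights now [0 0 2 1 1], max=2
Drop 2: I rot1 at col 0 lands with bottom-row=0; cleared 0 line(s) (total 0); column heights now [4 0 2 1 1], max=4
Drop 3: S rot3 at col 1 lands with bottom-row=2; cleared 0 line(s) (total 0); column heights now [4 5 4 1 1], max=5
Drop 4: O rot0 at col 3 lands with bottom-row=1; cleared 0 line(s) (total 0); column heights now [4 5 4 3 3], max=5

Answer: .....
.....
.....
.....
.....
.....
.....
.#...
###..
#.###
#.###
#.###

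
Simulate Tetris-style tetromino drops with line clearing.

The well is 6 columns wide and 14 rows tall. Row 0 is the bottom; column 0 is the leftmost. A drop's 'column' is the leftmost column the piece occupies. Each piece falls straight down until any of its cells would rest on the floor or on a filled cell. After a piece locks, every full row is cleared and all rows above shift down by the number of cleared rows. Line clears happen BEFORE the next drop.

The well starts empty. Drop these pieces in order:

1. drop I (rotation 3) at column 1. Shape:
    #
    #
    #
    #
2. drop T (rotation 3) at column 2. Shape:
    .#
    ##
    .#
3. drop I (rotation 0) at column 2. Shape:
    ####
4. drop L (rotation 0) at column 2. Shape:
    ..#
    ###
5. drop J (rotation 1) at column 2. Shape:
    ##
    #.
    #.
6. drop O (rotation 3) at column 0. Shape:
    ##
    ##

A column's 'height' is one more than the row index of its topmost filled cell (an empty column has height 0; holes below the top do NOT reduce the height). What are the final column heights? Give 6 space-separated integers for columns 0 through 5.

Drop 1: I rot3 at col 1 lands with bottom-row=0; cleared 0 line(s) (total 0); column heights now [0 4 0 0 0 0], max=4
Drop 2: T rot3 at col 2 lands with bottom-row=0; cleared 0 line(s) (total 0); column heights now [0 4 2 3 0 0], max=4
Drop 3: I rot0 at col 2 lands with bottom-row=3; cleared 0 line(s) (total 0); column heights now [0 4 4 4 4 4], max=4
Drop 4: L rot0 at col 2 lands with bottom-row=4; cleared 0 line(s) (total 0); column heights now [0 4 5 5 6 4], max=6
Drop 5: J rot1 at col 2 lands with bottom-row=5; cleared 0 line(s) (total 0); column heights now [0 4 8 8 6 4], max=8
Drop 6: O rot3 at col 0 lands with bottom-row=4; cleared 0 line(s) (total 0); column heights now [6 6 8 8 6 4], max=8

Answer: 6 6 8 8 6 4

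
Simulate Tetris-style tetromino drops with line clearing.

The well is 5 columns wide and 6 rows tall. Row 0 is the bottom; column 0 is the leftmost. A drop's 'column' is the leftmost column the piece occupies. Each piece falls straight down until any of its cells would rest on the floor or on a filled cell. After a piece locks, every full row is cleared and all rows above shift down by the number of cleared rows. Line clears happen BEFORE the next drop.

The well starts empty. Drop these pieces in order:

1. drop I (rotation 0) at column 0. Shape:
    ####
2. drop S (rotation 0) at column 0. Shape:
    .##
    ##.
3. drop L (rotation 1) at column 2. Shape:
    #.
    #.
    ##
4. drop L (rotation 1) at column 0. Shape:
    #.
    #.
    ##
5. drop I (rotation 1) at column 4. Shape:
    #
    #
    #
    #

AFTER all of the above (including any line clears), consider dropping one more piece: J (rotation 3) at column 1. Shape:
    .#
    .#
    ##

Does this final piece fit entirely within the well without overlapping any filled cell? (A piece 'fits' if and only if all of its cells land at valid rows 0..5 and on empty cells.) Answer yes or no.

Drop 1: I rot0 at col 0 lands with bottom-row=0; cleared 0 line(s) (total 0); column heights now [1 1 1 1 0], max=1
Drop 2: S rot0 at col 0 lands with bottom-row=1; cleared 0 line(s) (total 0); column heights now [2 3 3 1 0], max=3
Drop 3: L rot1 at col 2 lands with bottom-row=3; cleared 0 line(s) (total 0); column heights now [2 3 6 4 0], max=6
Drop 4: L rot1 at col 0 lands with bottom-row=3; cleared 0 line(s) (total 0); column heights now [6 4 6 4 0], max=6
Drop 5: I rot1 at col 4 lands with bottom-row=0; cleared 2 line(s) (total 2); column heights now [4 2 4 0 2], max=4
Test piece J rot3 at col 1 (width 2): heights before test = [4 2 4 0 2]; fits = False

Answer: no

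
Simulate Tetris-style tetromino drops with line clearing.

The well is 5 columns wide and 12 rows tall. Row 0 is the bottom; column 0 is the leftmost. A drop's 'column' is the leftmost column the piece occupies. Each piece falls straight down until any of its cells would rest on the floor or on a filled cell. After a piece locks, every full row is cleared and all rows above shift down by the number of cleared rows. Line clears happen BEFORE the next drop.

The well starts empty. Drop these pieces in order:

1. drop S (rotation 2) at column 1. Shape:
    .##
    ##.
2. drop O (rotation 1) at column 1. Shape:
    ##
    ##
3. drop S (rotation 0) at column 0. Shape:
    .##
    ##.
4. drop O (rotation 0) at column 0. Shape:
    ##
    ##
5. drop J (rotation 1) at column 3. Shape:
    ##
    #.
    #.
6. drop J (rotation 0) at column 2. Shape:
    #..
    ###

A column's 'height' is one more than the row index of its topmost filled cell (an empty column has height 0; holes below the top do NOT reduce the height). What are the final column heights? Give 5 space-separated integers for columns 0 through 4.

Answer: 7 7 7 5 5

Derivation:
Drop 1: S rot2 at col 1 lands with bottom-row=0; cleared 0 line(s) (total 0); column heights now [0 1 2 2 0], max=2
Drop 2: O rot1 at col 1 lands with bottom-row=2; cleared 0 line(s) (total 0); column heights now [0 4 4 2 0], max=4
Drop 3: S rot0 at col 0 lands with bottom-row=4; cleared 0 line(s) (total 0); column heights now [5 6 6 2 0], max=6
Drop 4: O rot0 at col 0 lands with bottom-row=6; cleared 0 line(s) (total 0); column heights now [8 8 6 2 0], max=8
Drop 5: J rot1 at col 3 lands with bottom-row=2; cleared 0 line(s) (total 0); column heights now [8 8 6 5 5], max=8
Drop 6: J rot0 at col 2 lands with bottom-row=6; cleared 1 line(s) (total 1); column heights now [7 7 7 5 5], max=7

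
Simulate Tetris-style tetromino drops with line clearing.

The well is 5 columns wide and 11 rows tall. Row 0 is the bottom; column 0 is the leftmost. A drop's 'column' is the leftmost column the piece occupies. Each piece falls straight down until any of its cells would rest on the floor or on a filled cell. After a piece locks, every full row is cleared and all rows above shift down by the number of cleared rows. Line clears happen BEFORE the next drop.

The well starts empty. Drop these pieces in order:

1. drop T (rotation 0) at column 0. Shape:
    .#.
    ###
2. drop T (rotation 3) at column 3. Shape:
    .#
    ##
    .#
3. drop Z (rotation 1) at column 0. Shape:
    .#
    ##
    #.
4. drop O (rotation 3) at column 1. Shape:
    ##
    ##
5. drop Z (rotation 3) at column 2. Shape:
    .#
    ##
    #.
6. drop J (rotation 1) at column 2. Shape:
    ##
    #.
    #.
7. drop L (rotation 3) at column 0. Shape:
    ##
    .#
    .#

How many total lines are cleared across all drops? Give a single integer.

Answer: 0

Derivation:
Drop 1: T rot0 at col 0 lands with bottom-row=0; cleared 0 line(s) (total 0); column heights now [1 2 1 0 0], max=2
Drop 2: T rot3 at col 3 lands with bottom-row=0; cleared 0 line(s) (total 0); column heights now [1 2 1 2 3], max=3
Drop 3: Z rot1 at col 0 lands with bottom-row=1; cleared 0 line(s) (total 0); column heights now [3 4 1 2 3], max=4
Drop 4: O rot3 at col 1 lands with bottom-row=4; cleared 0 line(s) (total 0); column heights now [3 6 6 2 3], max=6
Drop 5: Z rot3 at col 2 lands with bottom-row=6; cleared 0 line(s) (total 0); column heights now [3 6 8 9 3], max=9
Drop 6: J rot1 at col 2 lands with bottom-row=8; cleared 0 line(s) (total 0); column heights now [3 6 11 11 3], max=11
Drop 7: L rot3 at col 0 lands with bottom-row=6; cleared 0 line(s) (total 0); column heights now [9 9 11 11 3], max=11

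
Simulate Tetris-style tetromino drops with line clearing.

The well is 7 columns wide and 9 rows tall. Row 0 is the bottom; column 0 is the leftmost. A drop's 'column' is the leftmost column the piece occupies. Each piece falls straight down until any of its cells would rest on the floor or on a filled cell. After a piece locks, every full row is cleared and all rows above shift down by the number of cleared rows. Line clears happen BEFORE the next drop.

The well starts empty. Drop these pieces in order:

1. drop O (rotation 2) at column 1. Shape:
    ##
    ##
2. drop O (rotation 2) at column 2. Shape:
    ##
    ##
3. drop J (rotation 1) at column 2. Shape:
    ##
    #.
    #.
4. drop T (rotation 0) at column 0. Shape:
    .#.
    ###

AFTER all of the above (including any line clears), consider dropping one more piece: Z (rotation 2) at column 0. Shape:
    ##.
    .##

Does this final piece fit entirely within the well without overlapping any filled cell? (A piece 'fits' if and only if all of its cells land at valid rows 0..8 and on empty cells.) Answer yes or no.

Answer: no

Derivation:
Drop 1: O rot2 at col 1 lands with bottom-row=0; cleared 0 line(s) (total 0); column heights now [0 2 2 0 0 0 0], max=2
Drop 2: O rot2 at col 2 lands with bottom-row=2; cleared 0 line(s) (total 0); column heights now [0 2 4 4 0 0 0], max=4
Drop 3: J rot1 at col 2 lands with bottom-row=4; cleared 0 line(s) (total 0); column heights now [0 2 7 7 0 0 0], max=7
Drop 4: T rot0 at col 0 lands with bottom-row=7; cleared 0 line(s) (total 0); column heights now [8 9 8 7 0 0 0], max=9
Test piece Z rot2 at col 0 (width 3): heights before test = [8 9 8 7 0 0 0]; fits = False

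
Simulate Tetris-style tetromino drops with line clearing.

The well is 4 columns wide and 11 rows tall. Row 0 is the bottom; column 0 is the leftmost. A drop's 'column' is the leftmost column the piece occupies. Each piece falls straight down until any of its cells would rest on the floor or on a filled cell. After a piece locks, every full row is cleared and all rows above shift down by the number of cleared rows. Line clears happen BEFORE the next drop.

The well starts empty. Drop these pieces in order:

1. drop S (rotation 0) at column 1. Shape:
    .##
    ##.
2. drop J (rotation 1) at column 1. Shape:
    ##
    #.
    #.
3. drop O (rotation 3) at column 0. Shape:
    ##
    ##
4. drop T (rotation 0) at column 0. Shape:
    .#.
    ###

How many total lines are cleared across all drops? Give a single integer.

Drop 1: S rot0 at col 1 lands with bottom-row=0; cleared 0 line(s) (total 0); column heights now [0 1 2 2], max=2
Drop 2: J rot1 at col 1 lands with bottom-row=1; cleared 0 line(s) (total 0); column heights now [0 4 4 2], max=4
Drop 3: O rot3 at col 0 lands with bottom-row=4; cleared 0 line(s) (total 0); column heights now [6 6 4 2], max=6
Drop 4: T rot0 at col 0 lands with bottom-row=6; cleared 0 line(s) (total 0); column heights now [7 8 7 2], max=8

Answer: 0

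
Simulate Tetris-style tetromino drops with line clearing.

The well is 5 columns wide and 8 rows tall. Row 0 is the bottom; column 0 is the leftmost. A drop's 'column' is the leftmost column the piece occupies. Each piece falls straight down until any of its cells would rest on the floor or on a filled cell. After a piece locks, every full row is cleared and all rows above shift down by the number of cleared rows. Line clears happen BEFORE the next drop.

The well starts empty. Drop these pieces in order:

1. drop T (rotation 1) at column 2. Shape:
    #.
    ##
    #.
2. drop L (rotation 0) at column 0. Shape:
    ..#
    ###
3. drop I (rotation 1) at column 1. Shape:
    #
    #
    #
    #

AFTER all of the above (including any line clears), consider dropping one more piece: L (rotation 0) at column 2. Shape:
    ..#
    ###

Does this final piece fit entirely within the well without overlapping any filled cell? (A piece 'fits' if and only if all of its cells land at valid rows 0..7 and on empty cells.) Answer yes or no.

Answer: yes

Derivation:
Drop 1: T rot1 at col 2 lands with bottom-row=0; cleared 0 line(s) (total 0); column heights now [0 0 3 2 0], max=3
Drop 2: L rot0 at col 0 lands with bottom-row=3; cleared 0 line(s) (total 0); column heights now [4 4 5 2 0], max=5
Drop 3: I rot1 at col 1 lands with bottom-row=4; cleared 0 line(s) (total 0); column heights now [4 8 5 2 0], max=8
Test piece L rot0 at col 2 (width 3): heights before test = [4 8 5 2 0]; fits = True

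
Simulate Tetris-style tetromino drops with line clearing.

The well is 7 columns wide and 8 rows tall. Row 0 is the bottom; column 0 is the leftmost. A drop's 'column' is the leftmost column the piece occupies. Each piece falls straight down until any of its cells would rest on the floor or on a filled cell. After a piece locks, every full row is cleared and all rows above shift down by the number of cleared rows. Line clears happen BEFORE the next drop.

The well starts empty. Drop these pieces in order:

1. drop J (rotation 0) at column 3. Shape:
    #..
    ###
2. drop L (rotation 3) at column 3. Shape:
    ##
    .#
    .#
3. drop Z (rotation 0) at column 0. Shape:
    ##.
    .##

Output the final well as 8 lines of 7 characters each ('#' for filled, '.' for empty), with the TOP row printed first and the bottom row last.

Answer: .......
.......
.......
.......
...##..
....#..
##.##..
.#####.

Derivation:
Drop 1: J rot0 at col 3 lands with bottom-row=0; cleared 0 line(s) (total 0); column heights now [0 0 0 2 1 1 0], max=2
Drop 2: L rot3 at col 3 lands with bottom-row=1; cleared 0 line(s) (total 0); column heights now [0 0 0 4 4 1 0], max=4
Drop 3: Z rot0 at col 0 lands with bottom-row=0; cleared 0 line(s) (total 0); column heights now [2 2 1 4 4 1 0], max=4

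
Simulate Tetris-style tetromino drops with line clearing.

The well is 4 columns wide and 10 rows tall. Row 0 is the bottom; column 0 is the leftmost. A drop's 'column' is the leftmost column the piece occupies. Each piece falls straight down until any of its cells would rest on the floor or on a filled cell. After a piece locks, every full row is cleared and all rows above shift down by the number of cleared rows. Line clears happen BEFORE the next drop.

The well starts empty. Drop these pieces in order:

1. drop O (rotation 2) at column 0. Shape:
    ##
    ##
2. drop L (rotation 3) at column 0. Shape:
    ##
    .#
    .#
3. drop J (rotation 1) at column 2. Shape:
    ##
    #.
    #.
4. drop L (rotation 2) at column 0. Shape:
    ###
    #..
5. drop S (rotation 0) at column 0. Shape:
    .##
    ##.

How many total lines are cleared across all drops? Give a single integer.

Answer: 0

Derivation:
Drop 1: O rot2 at col 0 lands with bottom-row=0; cleared 0 line(s) (total 0); column heights now [2 2 0 0], max=2
Drop 2: L rot3 at col 0 lands with bottom-row=2; cleared 0 line(s) (total 0); column heights now [5 5 0 0], max=5
Drop 3: J rot1 at col 2 lands with bottom-row=0; cleared 0 line(s) (total 0); column heights now [5 5 3 3], max=5
Drop 4: L rot2 at col 0 lands with bottom-row=5; cleared 0 line(s) (total 0); column heights now [7 7 7 3], max=7
Drop 5: S rot0 at col 0 lands with bottom-row=7; cleared 0 line(s) (total 0); column heights now [8 9 9 3], max=9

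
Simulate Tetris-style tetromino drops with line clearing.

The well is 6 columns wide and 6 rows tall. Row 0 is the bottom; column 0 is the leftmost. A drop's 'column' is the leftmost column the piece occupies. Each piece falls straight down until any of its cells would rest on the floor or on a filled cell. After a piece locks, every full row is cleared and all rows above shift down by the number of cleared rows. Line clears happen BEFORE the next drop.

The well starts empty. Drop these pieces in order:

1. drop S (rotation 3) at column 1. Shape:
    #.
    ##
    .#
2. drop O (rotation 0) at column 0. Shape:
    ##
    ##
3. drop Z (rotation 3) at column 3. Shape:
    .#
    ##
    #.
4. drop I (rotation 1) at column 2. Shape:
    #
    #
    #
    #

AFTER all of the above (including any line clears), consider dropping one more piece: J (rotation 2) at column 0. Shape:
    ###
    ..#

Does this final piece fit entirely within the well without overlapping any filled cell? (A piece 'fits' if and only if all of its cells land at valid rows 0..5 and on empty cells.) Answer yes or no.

Answer: no

Derivation:
Drop 1: S rot3 at col 1 lands with bottom-row=0; cleared 0 line(s) (total 0); column heights now [0 3 2 0 0 0], max=3
Drop 2: O rot0 at col 0 lands with bottom-row=3; cleared 0 line(s) (total 0); column heights now [5 5 2 0 0 0], max=5
Drop 3: Z rot3 at col 3 lands with bottom-row=0; cleared 0 line(s) (total 0); column heights now [5 5 2 2 3 0], max=5
Drop 4: I rot1 at col 2 lands with bottom-row=2; cleared 0 line(s) (total 0); column heights now [5 5 6 2 3 0], max=6
Test piece J rot2 at col 0 (width 3): heights before test = [5 5 6 2 3 0]; fits = False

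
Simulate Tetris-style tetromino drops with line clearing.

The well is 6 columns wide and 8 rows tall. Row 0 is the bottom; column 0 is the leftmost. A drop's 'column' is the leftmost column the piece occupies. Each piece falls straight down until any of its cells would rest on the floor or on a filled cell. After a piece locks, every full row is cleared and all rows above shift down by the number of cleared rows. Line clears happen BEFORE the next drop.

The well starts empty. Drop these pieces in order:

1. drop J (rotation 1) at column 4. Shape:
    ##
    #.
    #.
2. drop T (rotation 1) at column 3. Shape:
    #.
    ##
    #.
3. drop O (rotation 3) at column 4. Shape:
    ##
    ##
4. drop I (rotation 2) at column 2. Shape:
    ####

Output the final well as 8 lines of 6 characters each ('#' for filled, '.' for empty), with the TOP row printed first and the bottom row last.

Answer: ......
..####
....##
...###
...##.
...###
....#.
....#.

Derivation:
Drop 1: J rot1 at col 4 lands with bottom-row=0; cleared 0 line(s) (total 0); column heights now [0 0 0 0 3 3], max=3
Drop 2: T rot1 at col 3 lands with bottom-row=2; cleared 0 line(s) (total 0); column heights now [0 0 0 5 4 3], max=5
Drop 3: O rot3 at col 4 lands with bottom-row=4; cleared 0 line(s) (total 0); column heights now [0 0 0 5 6 6], max=6
Drop 4: I rot2 at col 2 lands with bottom-row=6; cleared 0 line(s) (total 0); column heights now [0 0 7 7 7 7], max=7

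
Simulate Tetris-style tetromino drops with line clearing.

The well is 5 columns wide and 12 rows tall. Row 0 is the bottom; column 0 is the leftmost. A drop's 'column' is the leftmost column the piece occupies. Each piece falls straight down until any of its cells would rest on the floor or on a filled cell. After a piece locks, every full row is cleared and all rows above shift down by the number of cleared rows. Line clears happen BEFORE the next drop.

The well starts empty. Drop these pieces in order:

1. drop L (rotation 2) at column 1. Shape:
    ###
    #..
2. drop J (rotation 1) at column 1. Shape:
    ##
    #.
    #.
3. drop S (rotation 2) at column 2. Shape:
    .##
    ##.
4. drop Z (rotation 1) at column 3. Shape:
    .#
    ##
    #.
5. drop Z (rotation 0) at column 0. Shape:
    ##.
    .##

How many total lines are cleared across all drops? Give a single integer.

Answer: 0

Derivation:
Drop 1: L rot2 at col 1 lands with bottom-row=0; cleared 0 line(s) (total 0); column heights now [0 2 2 2 0], max=2
Drop 2: J rot1 at col 1 lands with bottom-row=2; cleared 0 line(s) (total 0); column heights now [0 5 5 2 0], max=5
Drop 3: S rot2 at col 2 lands with bottom-row=5; cleared 0 line(s) (total 0); column heights now [0 5 6 7 7], max=7
Drop 4: Z rot1 at col 3 lands with bottom-row=7; cleared 0 line(s) (total 0); column heights now [0 5 6 9 10], max=10
Drop 5: Z rot0 at col 0 lands with bottom-row=6; cleared 0 line(s) (total 0); column heights now [8 8 7 9 10], max=10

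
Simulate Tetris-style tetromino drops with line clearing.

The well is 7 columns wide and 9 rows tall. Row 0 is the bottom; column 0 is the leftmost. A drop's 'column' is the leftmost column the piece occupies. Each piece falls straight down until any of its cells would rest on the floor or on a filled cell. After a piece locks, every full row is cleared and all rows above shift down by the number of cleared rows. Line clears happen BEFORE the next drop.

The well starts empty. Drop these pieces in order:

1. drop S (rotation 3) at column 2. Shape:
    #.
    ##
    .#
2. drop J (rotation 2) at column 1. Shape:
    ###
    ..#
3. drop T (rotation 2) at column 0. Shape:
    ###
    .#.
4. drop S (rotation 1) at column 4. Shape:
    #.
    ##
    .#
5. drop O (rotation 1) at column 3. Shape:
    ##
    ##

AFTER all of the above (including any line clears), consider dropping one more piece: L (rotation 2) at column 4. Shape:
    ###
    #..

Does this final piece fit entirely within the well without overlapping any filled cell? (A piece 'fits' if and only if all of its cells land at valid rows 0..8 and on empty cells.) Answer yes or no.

Answer: yes

Derivation:
Drop 1: S rot3 at col 2 lands with bottom-row=0; cleared 0 line(s) (total 0); column heights now [0 0 3 2 0 0 0], max=3
Drop 2: J rot2 at col 1 lands with bottom-row=2; cleared 0 line(s) (total 0); column heights now [0 4 4 4 0 0 0], max=4
Drop 3: T rot2 at col 0 lands with bottom-row=4; cleared 0 line(s) (total 0); column heights now [6 6 6 4 0 0 0], max=6
Drop 4: S rot1 at col 4 lands with bottom-row=0; cleared 0 line(s) (total 0); column heights now [6 6 6 4 3 2 0], max=6
Drop 5: O rot1 at col 3 lands with bottom-row=4; cleared 0 line(s) (total 0); column heights now [6 6 6 6 6 2 0], max=6
Test piece L rot2 at col 4 (width 3): heights before test = [6 6 6 6 6 2 0]; fits = True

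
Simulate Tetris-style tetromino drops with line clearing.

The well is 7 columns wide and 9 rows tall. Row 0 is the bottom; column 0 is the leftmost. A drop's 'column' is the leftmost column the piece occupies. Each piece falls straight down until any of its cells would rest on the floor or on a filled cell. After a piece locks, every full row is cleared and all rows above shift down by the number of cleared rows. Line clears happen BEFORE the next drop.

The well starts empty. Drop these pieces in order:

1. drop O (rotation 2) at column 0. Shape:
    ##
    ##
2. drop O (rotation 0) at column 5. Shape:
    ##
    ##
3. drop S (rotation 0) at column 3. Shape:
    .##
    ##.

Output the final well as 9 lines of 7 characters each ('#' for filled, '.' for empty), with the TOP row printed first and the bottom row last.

Drop 1: O rot2 at col 0 lands with bottom-row=0; cleared 0 line(s) (total 0); column heights now [2 2 0 0 0 0 0], max=2
Drop 2: O rot0 at col 5 lands with bottom-row=0; cleared 0 line(s) (total 0); column heights now [2 2 0 0 0 2 2], max=2
Drop 3: S rot0 at col 3 lands with bottom-row=1; cleared 0 line(s) (total 0); column heights now [2 2 0 2 3 3 2], max=3

Answer: .......
.......
.......
.......
.......
.......
....##.
##.####
##...##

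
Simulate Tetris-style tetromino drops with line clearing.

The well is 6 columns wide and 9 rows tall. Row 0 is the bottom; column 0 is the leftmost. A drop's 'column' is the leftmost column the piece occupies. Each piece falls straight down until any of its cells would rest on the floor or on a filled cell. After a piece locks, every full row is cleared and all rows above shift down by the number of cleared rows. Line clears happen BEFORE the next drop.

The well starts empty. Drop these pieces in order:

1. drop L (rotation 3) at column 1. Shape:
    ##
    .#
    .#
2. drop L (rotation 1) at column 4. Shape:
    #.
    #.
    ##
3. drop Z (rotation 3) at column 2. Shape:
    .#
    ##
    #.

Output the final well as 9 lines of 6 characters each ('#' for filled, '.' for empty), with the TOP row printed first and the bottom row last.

Answer: ......
......
......
...#..
..##..
..#...
.##.#.
..#.#.
..#.##

Derivation:
Drop 1: L rot3 at col 1 lands with bottom-row=0; cleared 0 line(s) (total 0); column heights now [0 3 3 0 0 0], max=3
Drop 2: L rot1 at col 4 lands with bottom-row=0; cleared 0 line(s) (total 0); column heights now [0 3 3 0 3 1], max=3
Drop 3: Z rot3 at col 2 lands with bottom-row=3; cleared 0 line(s) (total 0); column heights now [0 3 5 6 3 1], max=6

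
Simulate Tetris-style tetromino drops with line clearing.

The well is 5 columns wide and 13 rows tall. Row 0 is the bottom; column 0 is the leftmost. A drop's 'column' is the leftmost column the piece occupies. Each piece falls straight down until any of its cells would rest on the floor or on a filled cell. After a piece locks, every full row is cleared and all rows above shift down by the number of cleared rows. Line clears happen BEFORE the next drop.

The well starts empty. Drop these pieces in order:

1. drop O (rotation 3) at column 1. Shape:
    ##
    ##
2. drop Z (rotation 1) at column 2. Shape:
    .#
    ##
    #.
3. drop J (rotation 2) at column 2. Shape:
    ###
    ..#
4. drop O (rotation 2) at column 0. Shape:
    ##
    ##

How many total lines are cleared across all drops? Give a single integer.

Answer: 0

Derivation:
Drop 1: O rot3 at col 1 lands with bottom-row=0; cleared 0 line(s) (total 0); column heights now [0 2 2 0 0], max=2
Drop 2: Z rot1 at col 2 lands with bottom-row=2; cleared 0 line(s) (total 0); column heights now [0 2 4 5 0], max=5
Drop 3: J rot2 at col 2 lands with bottom-row=4; cleared 0 line(s) (total 0); column heights now [0 2 6 6 6], max=6
Drop 4: O rot2 at col 0 lands with bottom-row=2; cleared 0 line(s) (total 0); column heights now [4 4 6 6 6], max=6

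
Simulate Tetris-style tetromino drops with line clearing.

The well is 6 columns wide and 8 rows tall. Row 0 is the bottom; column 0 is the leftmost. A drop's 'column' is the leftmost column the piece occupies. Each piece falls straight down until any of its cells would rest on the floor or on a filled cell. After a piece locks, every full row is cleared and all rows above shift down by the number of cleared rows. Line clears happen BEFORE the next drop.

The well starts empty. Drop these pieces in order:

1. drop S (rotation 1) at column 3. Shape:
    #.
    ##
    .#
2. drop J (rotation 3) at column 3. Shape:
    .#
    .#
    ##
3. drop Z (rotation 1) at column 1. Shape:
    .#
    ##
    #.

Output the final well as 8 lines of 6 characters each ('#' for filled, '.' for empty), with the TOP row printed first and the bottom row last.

Answer: ......
......
....#.
....#.
...##.
..##..
.####.
.#..#.

Derivation:
Drop 1: S rot1 at col 3 lands with bottom-row=0; cleared 0 line(s) (total 0); column heights now [0 0 0 3 2 0], max=3
Drop 2: J rot3 at col 3 lands with bottom-row=3; cleared 0 line(s) (total 0); column heights now [0 0 0 4 6 0], max=6
Drop 3: Z rot1 at col 1 lands with bottom-row=0; cleared 0 line(s) (total 0); column heights now [0 2 3 4 6 0], max=6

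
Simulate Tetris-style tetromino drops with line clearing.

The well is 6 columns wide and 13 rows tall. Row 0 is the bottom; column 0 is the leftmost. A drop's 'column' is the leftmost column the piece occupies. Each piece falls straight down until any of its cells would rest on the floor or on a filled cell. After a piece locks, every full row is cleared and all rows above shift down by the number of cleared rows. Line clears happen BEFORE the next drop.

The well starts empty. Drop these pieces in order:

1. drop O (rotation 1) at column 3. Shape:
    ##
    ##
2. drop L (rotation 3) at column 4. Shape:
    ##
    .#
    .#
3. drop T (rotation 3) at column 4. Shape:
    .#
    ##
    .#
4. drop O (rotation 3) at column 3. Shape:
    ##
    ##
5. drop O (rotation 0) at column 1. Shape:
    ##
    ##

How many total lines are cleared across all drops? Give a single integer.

Drop 1: O rot1 at col 3 lands with bottom-row=0; cleared 0 line(s) (total 0); column heights now [0 0 0 2 2 0], max=2
Drop 2: L rot3 at col 4 lands with bottom-row=0; cleared 0 line(s) (total 0); column heights now [0 0 0 2 3 3], max=3
Drop 3: T rot3 at col 4 lands with bottom-row=3; cleared 0 line(s) (total 0); column heights now [0 0 0 2 5 6], max=6
Drop 4: O rot3 at col 3 lands with bottom-row=5; cleared 0 line(s) (total 0); column heights now [0 0 0 7 7 6], max=7
Drop 5: O rot0 at col 1 lands with bottom-row=0; cleared 0 line(s) (total 0); column heights now [0 2 2 7 7 6], max=7

Answer: 0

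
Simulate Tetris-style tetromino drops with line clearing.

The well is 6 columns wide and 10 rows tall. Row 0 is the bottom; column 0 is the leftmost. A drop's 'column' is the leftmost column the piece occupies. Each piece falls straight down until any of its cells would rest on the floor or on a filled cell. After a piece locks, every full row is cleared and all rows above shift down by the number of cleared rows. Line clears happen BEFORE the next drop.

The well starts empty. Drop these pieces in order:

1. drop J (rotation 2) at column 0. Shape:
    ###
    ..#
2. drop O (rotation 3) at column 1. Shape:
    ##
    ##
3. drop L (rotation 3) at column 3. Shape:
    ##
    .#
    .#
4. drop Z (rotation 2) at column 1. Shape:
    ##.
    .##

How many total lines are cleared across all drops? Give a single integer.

Answer: 0

Derivation:
Drop 1: J rot2 at col 0 lands with bottom-row=0; cleared 0 line(s) (total 0); column heights now [2 2 2 0 0 0], max=2
Drop 2: O rot3 at col 1 lands with bottom-row=2; cleared 0 line(s) (total 0); column heights now [2 4 4 0 0 0], max=4
Drop 3: L rot3 at col 3 lands with bottom-row=0; cleared 0 line(s) (total 0); column heights now [2 4 4 3 3 0], max=4
Drop 4: Z rot2 at col 1 lands with bottom-row=4; cleared 0 line(s) (total 0); column heights now [2 6 6 5 3 0], max=6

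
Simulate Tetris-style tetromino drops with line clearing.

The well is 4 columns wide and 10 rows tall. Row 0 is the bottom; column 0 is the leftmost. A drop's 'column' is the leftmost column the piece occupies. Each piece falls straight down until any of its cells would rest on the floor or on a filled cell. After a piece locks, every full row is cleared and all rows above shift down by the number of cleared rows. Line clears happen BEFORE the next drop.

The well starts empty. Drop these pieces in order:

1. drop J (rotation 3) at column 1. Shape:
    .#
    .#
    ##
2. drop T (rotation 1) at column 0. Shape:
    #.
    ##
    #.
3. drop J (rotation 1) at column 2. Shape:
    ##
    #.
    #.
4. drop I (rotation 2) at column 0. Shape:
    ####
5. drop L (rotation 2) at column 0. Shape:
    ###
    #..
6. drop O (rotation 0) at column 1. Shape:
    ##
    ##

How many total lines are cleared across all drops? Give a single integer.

Drop 1: J rot3 at col 1 lands with bottom-row=0; cleared 0 line(s) (total 0); column heights now [0 1 3 0], max=3
Drop 2: T rot1 at col 0 lands with bottom-row=0; cleared 0 line(s) (total 0); column heights now [3 2 3 0], max=3
Drop 3: J rot1 at col 2 lands with bottom-row=3; cleared 0 line(s) (total 0); column heights now [3 2 6 6], max=6
Drop 4: I rot2 at col 0 lands with bottom-row=6; cleared 1 line(s) (total 1); column heights now [3 2 6 6], max=6
Drop 5: L rot2 at col 0 lands with bottom-row=5; cleared 0 line(s) (total 1); column heights now [7 7 7 6], max=7
Drop 6: O rot0 at col 1 lands with bottom-row=7; cleared 0 line(s) (total 1); column heights now [7 9 9 6], max=9

Answer: 1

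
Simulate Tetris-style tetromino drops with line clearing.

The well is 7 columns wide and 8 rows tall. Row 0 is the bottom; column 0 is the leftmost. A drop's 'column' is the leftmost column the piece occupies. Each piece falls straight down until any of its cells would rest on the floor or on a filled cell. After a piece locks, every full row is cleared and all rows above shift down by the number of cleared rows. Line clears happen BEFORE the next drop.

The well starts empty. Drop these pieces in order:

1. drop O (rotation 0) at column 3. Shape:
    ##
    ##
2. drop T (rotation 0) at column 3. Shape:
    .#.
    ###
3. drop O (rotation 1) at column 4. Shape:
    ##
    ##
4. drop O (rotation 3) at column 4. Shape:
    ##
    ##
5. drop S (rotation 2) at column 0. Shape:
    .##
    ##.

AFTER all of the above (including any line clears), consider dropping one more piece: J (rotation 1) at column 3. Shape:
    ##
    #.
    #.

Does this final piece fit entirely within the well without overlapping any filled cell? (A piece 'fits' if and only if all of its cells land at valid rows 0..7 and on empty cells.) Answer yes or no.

Answer: no

Derivation:
Drop 1: O rot0 at col 3 lands with bottom-row=0; cleared 0 line(s) (total 0); column heights now [0 0 0 2 2 0 0], max=2
Drop 2: T rot0 at col 3 lands with bottom-row=2; cleared 0 line(s) (total 0); column heights now [0 0 0 3 4 3 0], max=4
Drop 3: O rot1 at col 4 lands with bottom-row=4; cleared 0 line(s) (total 0); column heights now [0 0 0 3 6 6 0], max=6
Drop 4: O rot3 at col 4 lands with bottom-row=6; cleared 0 line(s) (total 0); column heights now [0 0 0 3 8 8 0], max=8
Drop 5: S rot2 at col 0 lands with bottom-row=0; cleared 0 line(s) (total 0); column heights now [1 2 2 3 8 8 0], max=8
Test piece J rot1 at col 3 (width 2): heights before test = [1 2 2 3 8 8 0]; fits = False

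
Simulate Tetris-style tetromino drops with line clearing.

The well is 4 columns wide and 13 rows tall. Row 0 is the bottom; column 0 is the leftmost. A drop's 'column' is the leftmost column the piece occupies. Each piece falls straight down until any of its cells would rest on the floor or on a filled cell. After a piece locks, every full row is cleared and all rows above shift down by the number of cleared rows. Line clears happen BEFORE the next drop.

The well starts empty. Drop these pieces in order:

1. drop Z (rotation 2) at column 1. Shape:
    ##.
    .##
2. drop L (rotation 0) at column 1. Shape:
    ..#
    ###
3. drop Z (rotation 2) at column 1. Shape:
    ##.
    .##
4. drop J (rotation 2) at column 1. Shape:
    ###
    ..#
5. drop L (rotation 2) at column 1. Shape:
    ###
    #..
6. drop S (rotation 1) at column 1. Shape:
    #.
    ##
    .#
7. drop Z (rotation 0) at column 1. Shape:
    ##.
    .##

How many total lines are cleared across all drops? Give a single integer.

Drop 1: Z rot2 at col 1 lands with bottom-row=0; cleared 0 line(s) (total 0); column heights now [0 2 2 1], max=2
Drop 2: L rot0 at col 1 lands with bottom-row=2; cleared 0 line(s) (total 0); column heights now [0 3 3 4], max=4
Drop 3: Z rot2 at col 1 lands with bottom-row=4; cleared 0 line(s) (total 0); column heights now [0 6 6 5], max=6
Drop 4: J rot2 at col 1 lands with bottom-row=5; cleared 0 line(s) (total 0); column heights now [0 7 7 7], max=7
Drop 5: L rot2 at col 1 lands with bottom-row=7; cleared 0 line(s) (total 0); column heights now [0 9 9 9], max=9
Drop 6: S rot1 at col 1 lands with bottom-row=9; cleared 0 line(s) (total 0); column heights now [0 12 11 9], max=12
Drop 7: Z rot0 at col 1 lands with bottom-row=11; cleared 0 line(s) (total 0); column heights now [0 13 13 12], max=13

Answer: 0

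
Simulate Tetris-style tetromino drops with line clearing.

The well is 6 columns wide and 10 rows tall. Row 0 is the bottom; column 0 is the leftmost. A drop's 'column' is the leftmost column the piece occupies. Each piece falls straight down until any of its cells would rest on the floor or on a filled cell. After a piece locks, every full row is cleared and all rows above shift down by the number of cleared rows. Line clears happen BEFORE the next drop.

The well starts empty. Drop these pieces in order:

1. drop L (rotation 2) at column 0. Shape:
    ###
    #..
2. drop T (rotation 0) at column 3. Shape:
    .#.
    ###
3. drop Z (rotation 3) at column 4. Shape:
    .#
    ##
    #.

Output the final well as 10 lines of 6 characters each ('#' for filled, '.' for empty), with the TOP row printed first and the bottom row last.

Answer: ......
......
......
......
......
.....#
....##
....#.
###.#.
#..###

Derivation:
Drop 1: L rot2 at col 0 lands with bottom-row=0; cleared 0 line(s) (total 0); column heights now [2 2 2 0 0 0], max=2
Drop 2: T rot0 at col 3 lands with bottom-row=0; cleared 0 line(s) (total 0); column heights now [2 2 2 1 2 1], max=2
Drop 3: Z rot3 at col 4 lands with bottom-row=2; cleared 0 line(s) (total 0); column heights now [2 2 2 1 4 5], max=5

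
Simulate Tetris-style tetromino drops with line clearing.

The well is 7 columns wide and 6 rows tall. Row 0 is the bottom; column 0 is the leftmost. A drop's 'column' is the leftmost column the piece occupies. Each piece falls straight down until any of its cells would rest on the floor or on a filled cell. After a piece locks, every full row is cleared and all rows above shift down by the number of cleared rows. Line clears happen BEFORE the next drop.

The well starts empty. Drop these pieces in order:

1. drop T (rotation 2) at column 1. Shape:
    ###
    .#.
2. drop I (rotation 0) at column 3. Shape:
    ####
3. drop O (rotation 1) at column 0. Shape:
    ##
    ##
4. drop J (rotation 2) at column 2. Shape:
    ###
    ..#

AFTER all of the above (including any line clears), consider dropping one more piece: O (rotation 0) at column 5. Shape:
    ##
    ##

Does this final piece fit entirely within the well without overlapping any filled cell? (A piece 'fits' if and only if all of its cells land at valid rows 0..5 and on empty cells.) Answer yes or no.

Answer: yes

Derivation:
Drop 1: T rot2 at col 1 lands with bottom-row=0; cleared 0 line(s) (total 0); column heights now [0 2 2 2 0 0 0], max=2
Drop 2: I rot0 at col 3 lands with bottom-row=2; cleared 0 line(s) (total 0); column heights now [0 2 2 3 3 3 3], max=3
Drop 3: O rot1 at col 0 lands with bottom-row=2; cleared 0 line(s) (total 0); column heights now [4 4 2 3 3 3 3], max=4
Drop 4: J rot2 at col 2 lands with bottom-row=3; cleared 0 line(s) (total 0); column heights now [4 4 5 5 5 3 3], max=5
Test piece O rot0 at col 5 (width 2): heights before test = [4 4 5 5 5 3 3]; fits = True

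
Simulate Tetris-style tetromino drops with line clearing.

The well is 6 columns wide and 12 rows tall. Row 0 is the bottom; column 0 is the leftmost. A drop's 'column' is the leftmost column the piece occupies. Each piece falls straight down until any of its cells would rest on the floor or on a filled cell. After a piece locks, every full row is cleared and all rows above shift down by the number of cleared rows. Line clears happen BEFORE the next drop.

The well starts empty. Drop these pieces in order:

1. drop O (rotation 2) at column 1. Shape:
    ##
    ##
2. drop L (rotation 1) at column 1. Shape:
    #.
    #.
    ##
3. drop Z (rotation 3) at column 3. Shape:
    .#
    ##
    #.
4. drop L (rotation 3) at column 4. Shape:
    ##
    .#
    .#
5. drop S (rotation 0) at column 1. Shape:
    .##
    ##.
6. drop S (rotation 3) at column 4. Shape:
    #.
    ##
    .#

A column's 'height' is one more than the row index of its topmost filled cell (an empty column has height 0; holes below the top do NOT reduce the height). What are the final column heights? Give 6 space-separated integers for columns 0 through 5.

Answer: 0 6 7 7 7 6

Derivation:
Drop 1: O rot2 at col 1 lands with bottom-row=0; cleared 0 line(s) (total 0); column heights now [0 2 2 0 0 0], max=2
Drop 2: L rot1 at col 1 lands with bottom-row=2; cleared 0 line(s) (total 0); column heights now [0 5 3 0 0 0], max=5
Drop 3: Z rot3 at col 3 lands with bottom-row=0; cleared 0 line(s) (total 0); column heights now [0 5 3 2 3 0], max=5
Drop 4: L rot3 at col 4 lands with bottom-row=1; cleared 0 line(s) (total 0); column heights now [0 5 3 2 4 4], max=5
Drop 5: S rot0 at col 1 lands with bottom-row=5; cleared 0 line(s) (total 0); column heights now [0 6 7 7 4 4], max=7
Drop 6: S rot3 at col 4 lands with bottom-row=4; cleared 0 line(s) (total 0); column heights now [0 6 7 7 7 6], max=7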